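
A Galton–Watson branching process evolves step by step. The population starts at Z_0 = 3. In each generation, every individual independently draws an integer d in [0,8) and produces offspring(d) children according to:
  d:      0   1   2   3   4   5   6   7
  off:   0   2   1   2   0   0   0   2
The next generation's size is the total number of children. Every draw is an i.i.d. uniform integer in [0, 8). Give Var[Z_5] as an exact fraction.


Outcome values over d=0..7: [0, 2, 1, 2, 0, 0, 0, 2]
Σy = 7, Σy² = 13, M = 8
μ = 7/8 = 7/8,  σ² = 13/8 − (7/8)² = 55/64
V_0 = 0, E_0 = 3
V_1 = 55/64·E_0 + (7/8)²·V_0 = 165/64;  E_1 = 21/8
V_2 = 55/64·E_1 + (7/8)²·V_1 = 17325/4096;  E_2 = 147/64
V_3 = 55/64·E_2 + (7/8)²·V_2 = 1366365/262144;  E_3 = 1029/512
V_4 = 55/64·E_3 + (7/8)²·V_3 = 95928525/16777216;  E_4 = 7203/4096
V_5 = 55/64·E_4 + (7/8)²·V_4 = 6323189565/1073741824;  E_5 = 50421/32768

6323189565/1073741824


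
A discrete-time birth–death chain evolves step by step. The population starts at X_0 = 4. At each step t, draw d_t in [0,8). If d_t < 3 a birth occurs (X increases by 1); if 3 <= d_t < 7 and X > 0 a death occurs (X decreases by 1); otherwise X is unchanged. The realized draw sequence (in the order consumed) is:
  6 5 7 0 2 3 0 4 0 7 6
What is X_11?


3

t=0: X=4, d=6 → death, X_1=3
t=1: X=3, d=5 → death, X_2=2
t=2: X=2, d=7 → hold, X_3=2
t=3: X=2, d=0 → birth, X_4=3
t=4: X=3, d=2 → birth, X_5=4
t=5: X=4, d=3 → death, X_6=3
t=6: X=3, d=0 → birth, X_7=4
t=7: X=4, d=4 → death, X_8=3
t=8: X=3, d=0 → birth, X_9=4
t=9: X=4, d=7 → hold, X_10=4
t=10: X=4, d=6 → death, X_11=3


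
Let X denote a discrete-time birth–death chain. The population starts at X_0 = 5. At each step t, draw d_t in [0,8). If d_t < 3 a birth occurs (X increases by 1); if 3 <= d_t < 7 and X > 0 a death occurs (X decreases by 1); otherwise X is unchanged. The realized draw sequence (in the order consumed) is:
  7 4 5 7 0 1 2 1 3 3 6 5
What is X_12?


t=0: X=5, d=7 → hold, X_1=5
t=1: X=5, d=4 → death, X_2=4
t=2: X=4, d=5 → death, X_3=3
t=3: X=3, d=7 → hold, X_4=3
t=4: X=3, d=0 → birth, X_5=4
t=5: X=4, d=1 → birth, X_6=5
t=6: X=5, d=2 → birth, X_7=6
t=7: X=6, d=1 → birth, X_8=7
t=8: X=7, d=3 → death, X_9=6
t=9: X=6, d=3 → death, X_10=5
t=10: X=5, d=6 → death, X_11=4
t=11: X=4, d=5 → death, X_12=3

3


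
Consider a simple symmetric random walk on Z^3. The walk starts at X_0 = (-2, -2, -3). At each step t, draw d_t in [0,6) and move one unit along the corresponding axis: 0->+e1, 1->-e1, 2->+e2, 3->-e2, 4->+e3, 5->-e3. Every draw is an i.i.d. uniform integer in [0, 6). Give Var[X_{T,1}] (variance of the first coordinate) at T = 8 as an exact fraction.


8/3

Outcome values over d=0..5: [1, -1, 0, 0, 0, 0]
Σy = 0, Σy² = 2, M = 6
μ = 0/6 = 0,  σ² = 2/6 − (0)² = 1/3
Independent increments: Var[X_8] = 8·σ² = 8·(1/3) = 8/3


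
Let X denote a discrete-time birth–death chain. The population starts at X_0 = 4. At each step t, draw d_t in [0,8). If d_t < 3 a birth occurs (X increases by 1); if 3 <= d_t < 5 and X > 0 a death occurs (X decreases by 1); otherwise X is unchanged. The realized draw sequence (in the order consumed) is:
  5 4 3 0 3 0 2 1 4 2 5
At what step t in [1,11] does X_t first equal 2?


t=0: X=4, d=5 → hold, X_1=4
t=1: X=4, d=4 → death, X_2=3
t=2: X=3, d=3 → death, X_3=2
t=3: X=2, d=0 → birth, X_4=3
t=4: X=3, d=3 → death, X_5=2
t=5: X=2, d=0 → birth, X_6=3
t=6: X=3, d=2 → birth, X_7=4
t=7: X=4, d=1 → birth, X_8=5
t=8: X=5, d=4 → death, X_9=4
t=9: X=4, d=2 → birth, X_10=5
t=10: X=5, d=5 → hold, X_11=5

3


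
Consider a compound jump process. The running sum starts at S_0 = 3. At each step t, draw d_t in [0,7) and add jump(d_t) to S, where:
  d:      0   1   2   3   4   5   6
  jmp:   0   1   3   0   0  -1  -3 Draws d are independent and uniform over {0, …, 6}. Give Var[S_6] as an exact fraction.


120/7

Outcome values over d=0..6: [0, 1, 3, 0, 0, -1, -3]
Σy = 0, Σy² = 20, M = 7
μ = 0/7 = 0,  σ² = 20/7 − (0)² = 20/7
Independent increments: Var[S_6] = 6·σ² = 6·(20/7) = 120/7


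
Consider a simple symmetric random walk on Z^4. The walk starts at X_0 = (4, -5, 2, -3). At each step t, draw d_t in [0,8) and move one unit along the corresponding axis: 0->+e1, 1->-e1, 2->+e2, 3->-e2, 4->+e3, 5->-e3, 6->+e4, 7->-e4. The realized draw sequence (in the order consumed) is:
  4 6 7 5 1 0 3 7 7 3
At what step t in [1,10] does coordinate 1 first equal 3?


t=0: X=(4, -5, 2, -3), d=4 → +e3, X_1=(4, -5, 3, -3)
t=1: X=(4, -5, 3, -3), d=6 → +e4, X_2=(4, -5, 3, -2)
t=2: X=(4, -5, 3, -2), d=7 → -e4, X_3=(4, -5, 3, -3)
t=3: X=(4, -5, 3, -3), d=5 → -e3, X_4=(4, -5, 2, -3)
t=4: X=(4, -5, 2, -3), d=1 → -e1, X_5=(3, -5, 2, -3)
t=5: X=(3, -5, 2, -3), d=0 → +e1, X_6=(4, -5, 2, -3)
t=6: X=(4, -5, 2, -3), d=3 → -e2, X_7=(4, -6, 2, -3)
t=7: X=(4, -6, 2, -3), d=7 → -e4, X_8=(4, -6, 2, -4)
t=8: X=(4, -6, 2, -4), d=7 → -e4, X_9=(4, -6, 2, -5)
t=9: X=(4, -6, 2, -5), d=3 → -e2, X_10=(4, -7, 2, -5)

5


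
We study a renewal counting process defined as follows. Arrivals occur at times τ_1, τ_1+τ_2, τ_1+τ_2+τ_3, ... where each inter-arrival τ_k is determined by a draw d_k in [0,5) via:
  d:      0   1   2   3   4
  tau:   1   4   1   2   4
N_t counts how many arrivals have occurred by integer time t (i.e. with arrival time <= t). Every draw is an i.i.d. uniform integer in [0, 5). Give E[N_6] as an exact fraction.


Inter-arrival values over d=0..4: [1, 4, 1, 2, 4]
Each d has probability 1/5, so the pmf of τ is: f(1) = 2/5, f(2) = 1/5, f(4) = 2/5
Renewal equation for m(n) = E[N_n]: condition on τ_1 = k (if k <= n, one arrival plus a fresh copy on the remaining n−k steps): m(n) = F(n) + Σ_{k<=n} f(k)·m(n−k), where F(n) = P(τ <= n) and m(0) = 0
m(1) = F(1) = 2/5
m(2) = F(2) + f(1)·m(1) = 3/5 + 2/5·2/5 = 19/25
m(3) = F(3) + f(1)·m(2) + f(2)·m(1) = 3/5 + 2/5·19/25 + 1/5·2/5 = 123/125
m(4) = F(4) + f(1)·m(3) + f(2)·m(2) = 1 + 2/5·123/125 + 1/5·19/25 = 966/625
m(5) = F(5) + f(1)·m(4) + f(2)·m(3) + f(4)·m(1) = 1 + 2/5·966/625 + 1/5·123/125 + 2/5·2/5 = 6172/3125
m(6) = F(6) + f(1)·m(5) + f(2)·m(4) + f(4)·m(2) = 1 + 2/5·6172/3125 + 1/5·966/625 + 2/5·19/25 = 37549/15625
E[N_6] = m(6) = 37549/15625

37549/15625


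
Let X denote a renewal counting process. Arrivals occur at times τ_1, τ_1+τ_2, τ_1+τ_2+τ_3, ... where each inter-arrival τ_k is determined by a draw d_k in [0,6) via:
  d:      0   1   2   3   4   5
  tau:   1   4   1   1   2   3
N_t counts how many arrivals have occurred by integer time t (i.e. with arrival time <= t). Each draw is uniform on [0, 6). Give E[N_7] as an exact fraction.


Inter-arrival values over d=0..5: [1, 4, 1, 1, 2, 3]
Each d has probability 1/6, so the pmf of τ is: f(1) = 1/2, f(2) = 1/6, f(3) = 1/6, f(4) = 1/6
Renewal equation for m(n) = E[N_n]: condition on τ_1 = k (if k <= n, one arrival plus a fresh copy on the remaining n−k steps): m(n) = F(n) + Σ_{k<=n} f(k)·m(n−k), where F(n) = P(τ <= n) and m(0) = 0
m(1) = F(1) = 1/2
m(2) = F(2) + f(1)·m(1) = 2/3 + 1/2·1/2 = 11/12
m(3) = F(3) + f(1)·m(2) + f(2)·m(1) = 5/6 + 1/2·11/12 + 1/6·1/2 = 11/8
m(4) = F(4) + f(1)·m(3) + f(2)·m(2) + f(3)·m(1) = 1 + 1/2·11/8 + 1/6·11/12 + 1/6·1/2 = 277/144
m(5) = F(5) + f(1)·m(4) + f(2)·m(3) + f(3)·m(2) + f(4)·m(1) = 1 + 1/2·277/144 + 1/6·11/8 + 1/6·11/12 + 1/6·1/2 = 233/96
m(6) = F(6) + f(1)·m(5) + f(2)·m(4) + f(3)·m(3) + f(4)·m(2) = 1 + 1/2·233/96 + 1/6·277/144 + 1/6·11/8 + 1/6·11/12 = 5039/1728
m(7) = F(7) + f(1)·m(6) + f(2)·m(5) + f(3)·m(4) + f(4)·m(3) = 1 + 1/2·5039/1728 + 1/6·233/96 + 1/6·277/144 + 1/6·11/8 = 3931/1152
E[N_7] = m(7) = 3931/1152

3931/1152


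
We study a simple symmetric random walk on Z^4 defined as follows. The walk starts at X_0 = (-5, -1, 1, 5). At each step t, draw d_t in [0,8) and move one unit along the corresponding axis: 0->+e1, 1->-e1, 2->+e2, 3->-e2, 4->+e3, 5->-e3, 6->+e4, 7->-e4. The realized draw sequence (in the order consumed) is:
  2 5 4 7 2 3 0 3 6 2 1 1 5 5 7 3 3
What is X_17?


(-6, -2, -1, 4)

t=0: X=(-5, -1, 1, 5), d=2 → +e2, X_1=(-5, 0, 1, 5)
t=1: X=(-5, 0, 1, 5), d=5 → -e3, X_2=(-5, 0, 0, 5)
t=2: X=(-5, 0, 0, 5), d=4 → +e3, X_3=(-5, 0, 1, 5)
t=3: X=(-5, 0, 1, 5), d=7 → -e4, X_4=(-5, 0, 1, 4)
t=4: X=(-5, 0, 1, 4), d=2 → +e2, X_5=(-5, 1, 1, 4)
t=5: X=(-5, 1, 1, 4), d=3 → -e2, X_6=(-5, 0, 1, 4)
t=6: X=(-5, 0, 1, 4), d=0 → +e1, X_7=(-4, 0, 1, 4)
t=7: X=(-4, 0, 1, 4), d=3 → -e2, X_8=(-4, -1, 1, 4)
t=8: X=(-4, -1, 1, 4), d=6 → +e4, X_9=(-4, -1, 1, 5)
t=9: X=(-4, -1, 1, 5), d=2 → +e2, X_10=(-4, 0, 1, 5)
t=10: X=(-4, 0, 1, 5), d=1 → -e1, X_11=(-5, 0, 1, 5)
t=11: X=(-5, 0, 1, 5), d=1 → -e1, X_12=(-6, 0, 1, 5)
t=12: X=(-6, 0, 1, 5), d=5 → -e3, X_13=(-6, 0, 0, 5)
t=13: X=(-6, 0, 0, 5), d=5 → -e3, X_14=(-6, 0, -1, 5)
t=14: X=(-6, 0, -1, 5), d=7 → -e4, X_15=(-6, 0, -1, 4)
t=15: X=(-6, 0, -1, 4), d=3 → -e2, X_16=(-6, -1, -1, 4)
t=16: X=(-6, -1, -1, 4), d=3 → -e2, X_17=(-6, -2, -1, 4)


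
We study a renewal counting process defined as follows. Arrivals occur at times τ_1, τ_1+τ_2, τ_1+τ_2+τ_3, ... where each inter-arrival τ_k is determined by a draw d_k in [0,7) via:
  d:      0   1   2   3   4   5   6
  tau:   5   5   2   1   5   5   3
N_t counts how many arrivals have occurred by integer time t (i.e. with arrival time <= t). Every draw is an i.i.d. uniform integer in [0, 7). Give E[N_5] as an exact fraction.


20077/16807

Inter-arrival values over d=0..6: [5, 5, 2, 1, 5, 5, 3]
Each d has probability 1/7, so the pmf of τ is: f(1) = 1/7, f(2) = 1/7, f(3) = 1/7, f(5) = 4/7
Renewal equation for m(n) = E[N_n]: condition on τ_1 = k (if k <= n, one arrival plus a fresh copy on the remaining n−k steps): m(n) = F(n) + Σ_{k<=n} f(k)·m(n−k), where F(n) = P(τ <= n) and m(0) = 0
m(1) = F(1) = 1/7
m(2) = F(2) + f(1)·m(1) = 2/7 + 1/7·1/7 = 15/49
m(3) = F(3) + f(1)·m(2) + f(2)·m(1) = 3/7 + 1/7·15/49 + 1/7·1/7 = 169/343
m(4) = F(4) + f(1)·m(3) + f(2)·m(2) + f(3)·m(1) = 3/7 + 1/7·169/343 + 1/7·15/49 + 1/7·1/7 = 1352/2401
m(5) = F(5) + f(1)·m(4) + f(2)·m(3) + f(3)·m(2) = 1 + 1/7·1352/2401 + 1/7·169/343 + 1/7·15/49 = 20077/16807
E[N_5] = m(5) = 20077/16807


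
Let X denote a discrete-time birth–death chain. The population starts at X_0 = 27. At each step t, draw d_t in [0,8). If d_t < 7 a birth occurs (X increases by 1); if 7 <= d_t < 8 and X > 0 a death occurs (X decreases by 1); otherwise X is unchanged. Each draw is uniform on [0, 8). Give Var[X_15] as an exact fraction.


X can drop by at most 1 per step and X_0 = 27 > T = 15, so X_t >= 27 − t >= 12 > 0 for every t <= 15: the floor at 0 (the 'and X > 0' condition) never binds. Hence X_15 = X_0 + Σ_{t<15} Y_t with i.i.d. increments Y_t = y(d_t) ∈ {+1, −1, 0}.
Outcome values over d=0..7: [1, 1, 1, 1, 1, 1, 1, -1]
Σy = 6, Σy² = 8, M = 8
μ = 6/8 = 3/4,  σ² = 8/8 − (3/4)² = 7/16
Independent increments: Var[X_15] = 15·σ² = 15·(7/16) = 105/16

105/16


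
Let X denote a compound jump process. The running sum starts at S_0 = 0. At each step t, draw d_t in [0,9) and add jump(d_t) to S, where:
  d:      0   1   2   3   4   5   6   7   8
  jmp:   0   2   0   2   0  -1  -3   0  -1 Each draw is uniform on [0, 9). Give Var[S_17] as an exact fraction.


2890/81

Outcome values over d=0..8: [0, 2, 0, 2, 0, -1, -3, 0, -1]
Σy = -1, Σy² = 19, M = 9
μ = -1/9 = -1/9,  σ² = 19/9 − (-1/9)² = 170/81
Independent increments: Var[S_17] = 17·σ² = 17·(170/81) = 2890/81


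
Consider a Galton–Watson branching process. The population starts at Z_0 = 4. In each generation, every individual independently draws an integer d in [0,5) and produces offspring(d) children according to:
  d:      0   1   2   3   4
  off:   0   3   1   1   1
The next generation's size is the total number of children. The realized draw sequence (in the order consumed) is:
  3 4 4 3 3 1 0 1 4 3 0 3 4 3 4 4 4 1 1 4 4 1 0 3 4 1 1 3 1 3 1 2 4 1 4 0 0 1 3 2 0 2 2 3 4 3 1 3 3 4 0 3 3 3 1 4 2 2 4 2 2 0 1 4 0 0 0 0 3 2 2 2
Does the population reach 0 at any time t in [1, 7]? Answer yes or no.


gen 0: Z_0=4, draws=[3, 4, 4, 3], offspring=[1, 1, 1, 1], Z_1=4
gen 1: Z_1=4, draws=[3, 1, 0, 1], offspring=[1, 3, 0, 3], Z_2=7
gen 2: Z_2=7, draws=[4, 3, 0, 3, 4, 3, 4], offspring=[1, 1, 0, 1, 1, 1, 1], Z_3=6
gen 3: Z_3=6, draws=[4, 4, 1, 1, 4, 4], offspring=[1, 1, 3, 3, 1, 1], Z_4=10
gen 4: Z_4=10, draws=[1, 0, 3, 4, 1, 1, 3, 1, 3, 1], offspring=[3, 0, 1, 1, 3, 3, 1, 3, 1, 3], Z_5=19
gen 5: Z_5=19, draws=[2, 4, 1, 4, 0, 0, 1, 3, 2, 0, 2, 2, 3, 4, 3, 1, 3, 3, 4], offspring=[1, 1, 3, 1, 0, 0, 3, 1, 1, 0, 1, 1, 1, 1, 1, 3, 1, 1, 1], Z_6=22
gen 6: Z_6=22, draws=[0, 3, 3, 3, 1, 4, 2, 2, 4, 2, 2, 0, 1, 4, 0, 0, 0, 0, 3, 2, 2, 2], offspring=[0, 1, 1, 1, 3, 1, 1, 1, 1, 1, 1, 0, 3, 1, 0, 0, 0, 0, 1, 1, 1, 1], Z_7=20

no


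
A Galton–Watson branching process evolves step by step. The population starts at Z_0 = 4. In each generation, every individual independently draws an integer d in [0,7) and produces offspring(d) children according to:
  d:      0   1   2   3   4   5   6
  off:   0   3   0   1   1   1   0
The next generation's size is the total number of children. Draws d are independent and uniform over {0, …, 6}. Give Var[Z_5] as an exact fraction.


2247201792/282475249

Outcome values over d=0..6: [0, 3, 0, 1, 1, 1, 0]
Σy = 6, Σy² = 12, M = 7
μ = 6/7 = 6/7,  σ² = 12/7 − (6/7)² = 48/49
V_0 = 0, E_0 = 4
V_1 = 48/49·E_0 + (6/7)²·V_0 = 192/49;  E_1 = 24/7
V_2 = 48/49·E_1 + (6/7)²·V_1 = 14976/2401;  E_2 = 144/49
V_3 = 48/49·E_2 + (6/7)²·V_2 = 877824/117649;  E_3 = 864/343
V_4 = 48/49·E_3 + (6/7)²·V_3 = 45826560/5764801;  E_4 = 5184/2401
V_5 = 48/49·E_4 + (6/7)²·V_4 = 2247201792/282475249;  E_5 = 31104/16807


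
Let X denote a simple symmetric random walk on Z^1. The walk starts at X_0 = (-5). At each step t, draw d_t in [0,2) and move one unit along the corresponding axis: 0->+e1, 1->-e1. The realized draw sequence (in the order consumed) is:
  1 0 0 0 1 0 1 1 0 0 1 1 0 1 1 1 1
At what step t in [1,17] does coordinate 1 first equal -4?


3

t=0: X=(-5), d=1 → -e1, X_1=(-6)
t=1: X=(-6), d=0 → +e1, X_2=(-5)
t=2: X=(-5), d=0 → +e1, X_3=(-4)
t=3: X=(-4), d=0 → +e1, X_4=(-3)
t=4: X=(-3), d=1 → -e1, X_5=(-4)
t=5: X=(-4), d=0 → +e1, X_6=(-3)
t=6: X=(-3), d=1 → -e1, X_7=(-4)
t=7: X=(-4), d=1 → -e1, X_8=(-5)
t=8: X=(-5), d=0 → +e1, X_9=(-4)
t=9: X=(-4), d=0 → +e1, X_10=(-3)
t=10: X=(-3), d=1 → -e1, X_11=(-4)
t=11: X=(-4), d=1 → -e1, X_12=(-5)
t=12: X=(-5), d=0 → +e1, X_13=(-4)
t=13: X=(-4), d=1 → -e1, X_14=(-5)
t=14: X=(-5), d=1 → -e1, X_15=(-6)
t=15: X=(-6), d=1 → -e1, X_16=(-7)
t=16: X=(-7), d=1 → -e1, X_17=(-8)


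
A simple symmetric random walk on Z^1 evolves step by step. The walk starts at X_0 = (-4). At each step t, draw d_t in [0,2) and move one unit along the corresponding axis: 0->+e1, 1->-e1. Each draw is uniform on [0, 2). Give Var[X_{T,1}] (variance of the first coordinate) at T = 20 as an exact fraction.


Outcome values over d=0..1: [1, -1]
Σy = 0, Σy² = 2, M = 2
μ = 0/2 = 0,  σ² = 2/2 − (0)² = 1
Independent increments: Var[X_20] = 20·σ² = 20·(1) = 20

20


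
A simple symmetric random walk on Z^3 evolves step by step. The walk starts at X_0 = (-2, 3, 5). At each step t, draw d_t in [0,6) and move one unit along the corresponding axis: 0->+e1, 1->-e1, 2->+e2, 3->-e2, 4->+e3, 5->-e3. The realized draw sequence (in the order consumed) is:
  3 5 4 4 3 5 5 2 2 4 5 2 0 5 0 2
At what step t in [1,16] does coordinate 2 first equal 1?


5

t=0: X=(-2, 3, 5), d=3 → -e2, X_1=(-2, 2, 5)
t=1: X=(-2, 2, 5), d=5 → -e3, X_2=(-2, 2, 4)
t=2: X=(-2, 2, 4), d=4 → +e3, X_3=(-2, 2, 5)
t=3: X=(-2, 2, 5), d=4 → +e3, X_4=(-2, 2, 6)
t=4: X=(-2, 2, 6), d=3 → -e2, X_5=(-2, 1, 6)
t=5: X=(-2, 1, 6), d=5 → -e3, X_6=(-2, 1, 5)
t=6: X=(-2, 1, 5), d=5 → -e3, X_7=(-2, 1, 4)
t=7: X=(-2, 1, 4), d=2 → +e2, X_8=(-2, 2, 4)
t=8: X=(-2, 2, 4), d=2 → +e2, X_9=(-2, 3, 4)
t=9: X=(-2, 3, 4), d=4 → +e3, X_10=(-2, 3, 5)
t=10: X=(-2, 3, 5), d=5 → -e3, X_11=(-2, 3, 4)
t=11: X=(-2, 3, 4), d=2 → +e2, X_12=(-2, 4, 4)
t=12: X=(-2, 4, 4), d=0 → +e1, X_13=(-1, 4, 4)
t=13: X=(-1, 4, 4), d=5 → -e3, X_14=(-1, 4, 3)
t=14: X=(-1, 4, 3), d=0 → +e1, X_15=(0, 4, 3)
t=15: X=(0, 4, 3), d=2 → +e2, X_16=(0, 5, 3)


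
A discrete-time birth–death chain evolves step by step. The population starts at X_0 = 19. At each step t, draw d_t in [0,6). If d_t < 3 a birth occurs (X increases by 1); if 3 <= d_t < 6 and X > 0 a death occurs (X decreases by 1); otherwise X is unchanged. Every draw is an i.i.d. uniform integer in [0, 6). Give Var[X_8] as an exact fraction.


8

X can drop by at most 1 per step and X_0 = 19 > T = 8, so X_t >= 19 − t >= 11 > 0 for every t <= 8: the floor at 0 (the 'and X > 0' condition) never binds. Hence X_8 = X_0 + Σ_{t<8} Y_t with i.i.d. increments Y_t = y(d_t) ∈ {+1, −1, 0}.
Outcome values over d=0..5: [1, 1, 1, -1, -1, -1]
Σy = 0, Σy² = 6, M = 6
μ = 0/6 = 0,  σ² = 6/6 − (0)² = 1
Independent increments: Var[X_8] = 8·σ² = 8·(1) = 8


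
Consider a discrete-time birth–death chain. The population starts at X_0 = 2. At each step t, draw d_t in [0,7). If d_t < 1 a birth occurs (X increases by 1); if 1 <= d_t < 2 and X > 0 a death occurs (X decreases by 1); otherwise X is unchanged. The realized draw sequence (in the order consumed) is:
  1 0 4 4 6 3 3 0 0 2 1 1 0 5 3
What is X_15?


3

t=0: X=2, d=1 → death, X_1=1
t=1: X=1, d=0 → birth, X_2=2
t=2: X=2, d=4 → hold, X_3=2
t=3: X=2, d=4 → hold, X_4=2
t=4: X=2, d=6 → hold, X_5=2
t=5: X=2, d=3 → hold, X_6=2
t=6: X=2, d=3 → hold, X_7=2
t=7: X=2, d=0 → birth, X_8=3
t=8: X=3, d=0 → birth, X_9=4
t=9: X=4, d=2 → hold, X_10=4
t=10: X=4, d=1 → death, X_11=3
t=11: X=3, d=1 → death, X_12=2
t=12: X=2, d=0 → birth, X_13=3
t=13: X=3, d=5 → hold, X_14=3
t=14: X=3, d=3 → hold, X_15=3


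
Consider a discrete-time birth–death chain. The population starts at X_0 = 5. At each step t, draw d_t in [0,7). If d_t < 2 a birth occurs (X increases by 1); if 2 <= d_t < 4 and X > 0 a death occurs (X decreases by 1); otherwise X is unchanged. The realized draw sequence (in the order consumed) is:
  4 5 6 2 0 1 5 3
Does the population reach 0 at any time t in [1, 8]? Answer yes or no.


t=0: X=5, d=4 → hold, X_1=5
t=1: X=5, d=5 → hold, X_2=5
t=2: X=5, d=6 → hold, X_3=5
t=3: X=5, d=2 → death, X_4=4
t=4: X=4, d=0 → birth, X_5=5
t=5: X=5, d=1 → birth, X_6=6
t=6: X=6, d=5 → hold, X_7=6
t=7: X=6, d=3 → death, X_8=5

no


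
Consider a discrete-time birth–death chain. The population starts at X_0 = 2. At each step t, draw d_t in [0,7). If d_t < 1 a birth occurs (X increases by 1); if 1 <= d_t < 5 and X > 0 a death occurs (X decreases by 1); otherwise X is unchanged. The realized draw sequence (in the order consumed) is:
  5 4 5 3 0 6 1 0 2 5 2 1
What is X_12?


t=0: X=2, d=5 → hold, X_1=2
t=1: X=2, d=4 → death, X_2=1
t=2: X=1, d=5 → hold, X_3=1
t=3: X=1, d=3 → death, X_4=0
t=4: X=0, d=0 → birth, X_5=1
t=5: X=1, d=6 → hold, X_6=1
t=6: X=1, d=1 → death, X_7=0
t=7: X=0, d=0 → birth, X_8=1
t=8: X=1, d=2 → death, X_9=0
t=9: X=0, d=5 → hold, X_10=0
t=10: X=0, d=2 → hold, X_11=0
t=11: X=0, d=1 → hold, X_12=0

0


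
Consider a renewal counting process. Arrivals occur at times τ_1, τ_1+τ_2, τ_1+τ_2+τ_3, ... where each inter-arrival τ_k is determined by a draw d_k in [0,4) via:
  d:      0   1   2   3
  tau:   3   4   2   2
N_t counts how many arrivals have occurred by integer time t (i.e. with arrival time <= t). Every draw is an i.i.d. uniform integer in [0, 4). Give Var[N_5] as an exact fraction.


1/4

Inter-arrival values over d=0..3: [3, 4, 2, 2]
Each d has probability 1/4, so the pmf of τ is: f(2) = 1/2, f(3) = 1/4, f(4) = 1/4
Let p_n(j) = P(N_n = j), with p_0 = [1]. Condition on τ_1: p_n(0) = P(τ > n), and for j >= 1, p_n(j) = Σ_{k<=n} f(k)·p_{n−k}(j−1)
p_1 = [1]  (j = 0)
p_2 = [1/2, 1/2]  (j = 0..1)
p_3 = [1/4, 3/4]  (j = 0..1)
p_4 = [0, 3/4, 1/4]  (j = 0..2)
p_5 = [0, 1/2, 1/2]  (j = 0..2)
E[N_5] = Σ j·p_5(j) = 3/2;  E[N_5²] = Σ j²·p_5(j) = 5/2
Var[N_5] = 5/2 − (3/2)² = 1/4


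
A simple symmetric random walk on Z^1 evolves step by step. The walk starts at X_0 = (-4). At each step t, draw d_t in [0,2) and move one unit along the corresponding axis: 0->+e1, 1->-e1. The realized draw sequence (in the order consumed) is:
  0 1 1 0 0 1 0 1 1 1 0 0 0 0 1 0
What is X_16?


t=0: X=(-4), d=0 → +e1, X_1=(-3)
t=1: X=(-3), d=1 → -e1, X_2=(-4)
t=2: X=(-4), d=1 → -e1, X_3=(-5)
t=3: X=(-5), d=0 → +e1, X_4=(-4)
t=4: X=(-4), d=0 → +e1, X_5=(-3)
t=5: X=(-3), d=1 → -e1, X_6=(-4)
t=6: X=(-4), d=0 → +e1, X_7=(-3)
t=7: X=(-3), d=1 → -e1, X_8=(-4)
t=8: X=(-4), d=1 → -e1, X_9=(-5)
t=9: X=(-5), d=1 → -e1, X_10=(-6)
t=10: X=(-6), d=0 → +e1, X_11=(-5)
t=11: X=(-5), d=0 → +e1, X_12=(-4)
t=12: X=(-4), d=0 → +e1, X_13=(-3)
t=13: X=(-3), d=0 → +e1, X_14=(-2)
t=14: X=(-2), d=1 → -e1, X_15=(-3)
t=15: X=(-3), d=0 → +e1, X_16=(-2)

(-2)


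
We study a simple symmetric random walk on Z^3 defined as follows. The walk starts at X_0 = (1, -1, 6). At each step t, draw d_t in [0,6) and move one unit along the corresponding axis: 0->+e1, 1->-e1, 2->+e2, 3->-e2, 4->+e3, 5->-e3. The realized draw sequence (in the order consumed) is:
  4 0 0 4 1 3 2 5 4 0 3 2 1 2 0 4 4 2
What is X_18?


t=0: X=(1, -1, 6), d=4 → +e3, X_1=(1, -1, 7)
t=1: X=(1, -1, 7), d=0 → +e1, X_2=(2, -1, 7)
t=2: X=(2, -1, 7), d=0 → +e1, X_3=(3, -1, 7)
t=3: X=(3, -1, 7), d=4 → +e3, X_4=(3, -1, 8)
t=4: X=(3, -1, 8), d=1 → -e1, X_5=(2, -1, 8)
t=5: X=(2, -1, 8), d=3 → -e2, X_6=(2, -2, 8)
t=6: X=(2, -2, 8), d=2 → +e2, X_7=(2, -1, 8)
t=7: X=(2, -1, 8), d=5 → -e3, X_8=(2, -1, 7)
t=8: X=(2, -1, 7), d=4 → +e3, X_9=(2, -1, 8)
t=9: X=(2, -1, 8), d=0 → +e1, X_10=(3, -1, 8)
t=10: X=(3, -1, 8), d=3 → -e2, X_11=(3, -2, 8)
t=11: X=(3, -2, 8), d=2 → +e2, X_12=(3, -1, 8)
t=12: X=(3, -1, 8), d=1 → -e1, X_13=(2, -1, 8)
t=13: X=(2, -1, 8), d=2 → +e2, X_14=(2, 0, 8)
t=14: X=(2, 0, 8), d=0 → +e1, X_15=(3, 0, 8)
t=15: X=(3, 0, 8), d=4 → +e3, X_16=(3, 0, 9)
t=16: X=(3, 0, 9), d=4 → +e3, X_17=(3, 0, 10)
t=17: X=(3, 0, 10), d=2 → +e2, X_18=(3, 1, 10)

(3, 1, 10)


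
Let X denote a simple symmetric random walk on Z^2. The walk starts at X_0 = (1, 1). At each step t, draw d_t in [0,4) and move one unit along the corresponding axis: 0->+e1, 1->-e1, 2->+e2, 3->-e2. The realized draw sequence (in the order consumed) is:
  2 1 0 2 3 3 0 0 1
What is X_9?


t=0: X=(1, 1), d=2 → +e2, X_1=(1, 2)
t=1: X=(1, 2), d=1 → -e1, X_2=(0, 2)
t=2: X=(0, 2), d=0 → +e1, X_3=(1, 2)
t=3: X=(1, 2), d=2 → +e2, X_4=(1, 3)
t=4: X=(1, 3), d=3 → -e2, X_5=(1, 2)
t=5: X=(1, 2), d=3 → -e2, X_6=(1, 1)
t=6: X=(1, 1), d=0 → +e1, X_7=(2, 1)
t=7: X=(2, 1), d=0 → +e1, X_8=(3, 1)
t=8: X=(3, 1), d=1 → -e1, X_9=(2, 1)

(2, 1)


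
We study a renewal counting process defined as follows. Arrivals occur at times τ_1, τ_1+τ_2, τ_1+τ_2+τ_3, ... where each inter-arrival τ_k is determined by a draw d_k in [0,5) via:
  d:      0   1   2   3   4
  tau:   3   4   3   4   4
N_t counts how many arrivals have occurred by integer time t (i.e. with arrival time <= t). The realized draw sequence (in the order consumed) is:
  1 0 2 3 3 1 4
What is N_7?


2

draw d_1=1: τ_1=4, arrival time A_1=4
draw d_2=0: τ_2=3, arrival time A_2=7
draw d_3=2: τ_3=3, arrival time A_3=10
draw d_4=3: τ_4=4, arrival time A_4=14
draw d_5=3: τ_5=4, arrival time A_5=18
draw d_6=1: τ_6=4, arrival time A_6=22
draw d_7=4: τ_7=4, arrival time A_7=26
N_t over t=0..7: 0:0 1:0 2:0 3:0 4:1 5:1 6:1 7:2


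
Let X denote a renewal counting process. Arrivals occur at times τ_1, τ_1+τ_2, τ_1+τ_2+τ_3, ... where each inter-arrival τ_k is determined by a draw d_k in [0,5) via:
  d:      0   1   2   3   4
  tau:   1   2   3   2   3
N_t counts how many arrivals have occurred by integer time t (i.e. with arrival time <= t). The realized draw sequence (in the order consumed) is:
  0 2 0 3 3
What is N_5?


3

draw d_1=0: τ_1=1, arrival time A_1=1
draw d_2=2: τ_2=3, arrival time A_2=4
draw d_3=0: τ_3=1, arrival time A_3=5
draw d_4=3: τ_4=2, arrival time A_4=7
draw d_5=3: τ_5=2, arrival time A_5=9
N_t over t=0..5: 0:0 1:1 2:1 3:1 4:2 5:3


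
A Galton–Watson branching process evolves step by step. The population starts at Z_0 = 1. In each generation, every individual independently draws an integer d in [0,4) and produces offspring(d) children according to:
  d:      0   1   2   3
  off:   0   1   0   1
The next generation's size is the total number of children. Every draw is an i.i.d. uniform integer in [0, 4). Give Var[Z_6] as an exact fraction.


63/4096

Outcome values over d=0..3: [0, 1, 0, 1]
Σy = 2, Σy² = 2, M = 4
μ = 2/4 = 1/2,  σ² = 2/4 − (1/2)² = 1/4
V_0 = 0, E_0 = 1
V_1 = 1/4·E_0 + (1/2)²·V_0 = 1/4;  E_1 = 1/2
V_2 = 1/4·E_1 + (1/2)²·V_1 = 3/16;  E_2 = 1/4
V_3 = 1/4·E_2 + (1/2)²·V_2 = 7/64;  E_3 = 1/8
V_4 = 1/4·E_3 + (1/2)²·V_3 = 15/256;  E_4 = 1/16
V_5 = 1/4·E_4 + (1/2)²·V_4 = 31/1024;  E_5 = 1/32
V_6 = 1/4·E_5 + (1/2)²·V_5 = 63/4096;  E_6 = 1/64


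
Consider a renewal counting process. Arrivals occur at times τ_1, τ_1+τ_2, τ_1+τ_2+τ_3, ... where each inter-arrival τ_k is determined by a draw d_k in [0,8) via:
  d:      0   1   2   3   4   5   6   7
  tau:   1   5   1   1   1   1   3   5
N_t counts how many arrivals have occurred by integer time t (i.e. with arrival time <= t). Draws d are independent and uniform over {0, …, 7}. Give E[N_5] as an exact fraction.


71613/32768

Inter-arrival values over d=0..7: [1, 5, 1, 1, 1, 1, 3, 5]
Each d has probability 1/8, so the pmf of τ is: f(1) = 5/8, f(3) = 1/8, f(5) = 1/4
Renewal equation for m(n) = E[N_n]: condition on τ_1 = k (if k <= n, one arrival plus a fresh copy on the remaining n−k steps): m(n) = F(n) + Σ_{k<=n} f(k)·m(n−k), where F(n) = P(τ <= n) and m(0) = 0
m(1) = F(1) = 5/8
m(2) = F(2) + f(1)·m(1) = 5/8 + 5/8·5/8 = 65/64
m(3) = F(3) + f(1)·m(2) = 3/4 + 5/8·65/64 = 709/512
m(4) = F(4) + f(1)·m(3) + f(3)·m(1) = 3/4 + 5/8·709/512 + 1/8·5/8 = 6937/4096
m(5) = F(5) + f(1)·m(4) + f(3)·m(2) = 1 + 5/8·6937/4096 + 1/8·65/64 = 71613/32768
E[N_5] = m(5) = 71613/32768


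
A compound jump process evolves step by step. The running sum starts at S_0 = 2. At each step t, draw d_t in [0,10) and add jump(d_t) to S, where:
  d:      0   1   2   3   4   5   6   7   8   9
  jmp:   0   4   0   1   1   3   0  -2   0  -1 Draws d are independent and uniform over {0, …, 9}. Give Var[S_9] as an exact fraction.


639/25

Outcome values over d=0..9: [0, 4, 0, 1, 1, 3, 0, -2, 0, -1]
Σy = 6, Σy² = 32, M = 10
μ = 6/10 = 3/5,  σ² = 32/10 − (3/5)² = 71/25
Independent increments: Var[S_9] = 9·σ² = 9·(71/25) = 639/25


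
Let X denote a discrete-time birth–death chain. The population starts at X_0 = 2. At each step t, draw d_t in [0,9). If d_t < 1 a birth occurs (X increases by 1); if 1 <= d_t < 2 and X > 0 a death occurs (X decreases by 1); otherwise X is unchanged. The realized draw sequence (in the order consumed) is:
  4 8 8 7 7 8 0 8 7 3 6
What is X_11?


t=0: X=2, d=4 → hold, X_1=2
t=1: X=2, d=8 → hold, X_2=2
t=2: X=2, d=8 → hold, X_3=2
t=3: X=2, d=7 → hold, X_4=2
t=4: X=2, d=7 → hold, X_5=2
t=5: X=2, d=8 → hold, X_6=2
t=6: X=2, d=0 → birth, X_7=3
t=7: X=3, d=8 → hold, X_8=3
t=8: X=3, d=7 → hold, X_9=3
t=9: X=3, d=3 → hold, X_10=3
t=10: X=3, d=6 → hold, X_11=3

3


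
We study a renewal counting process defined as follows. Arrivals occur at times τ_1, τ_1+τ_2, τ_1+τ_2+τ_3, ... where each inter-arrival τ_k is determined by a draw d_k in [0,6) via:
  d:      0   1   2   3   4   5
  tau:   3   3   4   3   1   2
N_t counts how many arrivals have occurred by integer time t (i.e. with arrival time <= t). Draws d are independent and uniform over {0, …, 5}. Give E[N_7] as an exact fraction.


671407/279936

Inter-arrival values over d=0..5: [3, 3, 4, 3, 1, 2]
Each d has probability 1/6, so the pmf of τ is: f(1) = 1/6, f(2) = 1/6, f(3) = 1/2, f(4) = 1/6
Renewal equation for m(n) = E[N_n]: condition on τ_1 = k (if k <= n, one arrival plus a fresh copy on the remaining n−k steps): m(n) = F(n) + Σ_{k<=n} f(k)·m(n−k), where F(n) = P(τ <= n) and m(0) = 0
m(1) = F(1) = 1/6
m(2) = F(2) + f(1)·m(1) = 1/3 + 1/6·1/6 = 13/36
m(3) = F(3) + f(1)·m(2) + f(2)·m(1) = 5/6 + 1/6·13/36 + 1/6·1/6 = 199/216
m(4) = F(4) + f(1)·m(3) + f(2)·m(2) + f(3)·m(1) = 1 + 1/6·199/216 + 1/6·13/36 + 1/2·1/6 = 1681/1296
m(5) = F(5) + f(1)·m(4) + f(2)·m(3) + f(3)·m(2) + f(4)·m(1) = 1 + 1/6·1681/1296 + 1/6·199/216 + 1/2·13/36 + 1/6·1/6 = 12271/7776
m(6) = F(6) + f(1)·m(5) + f(2)·m(4) + f(3)·m(3) + f(4)·m(2) = 1 + 1/6·12271/7776 + 1/6·1681/1296 + 1/2·199/216 + 1/6·13/36 = 93313/46656
m(7) = F(7) + f(1)·m(6) + f(2)·m(5) + f(3)·m(4) + f(4)·m(3) = 1 + 1/6·93313/46656 + 1/6·12271/7776 + 1/2·1681/1296 + 1/6·199/216 = 671407/279936
E[N_7] = m(7) = 671407/279936


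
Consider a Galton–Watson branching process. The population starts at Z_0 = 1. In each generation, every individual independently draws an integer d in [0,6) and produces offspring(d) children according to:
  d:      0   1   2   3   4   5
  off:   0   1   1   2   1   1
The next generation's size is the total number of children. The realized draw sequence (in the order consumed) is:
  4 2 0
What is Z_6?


0

gen 0: Z_0=1, draws=[4], offspring=[1], Z_1=1
gen 1: Z_1=1, draws=[2], offspring=[1], Z_2=1
gen 2: Z_2=1, draws=[0], offspring=[0], Z_3=0
gen 3: Z_3=0, draws=[], offspring=[], Z_4=0
gen 4: Z_4=0, draws=[], offspring=[], Z_5=0
gen 5: Z_5=0, draws=[], offspring=[], Z_6=0


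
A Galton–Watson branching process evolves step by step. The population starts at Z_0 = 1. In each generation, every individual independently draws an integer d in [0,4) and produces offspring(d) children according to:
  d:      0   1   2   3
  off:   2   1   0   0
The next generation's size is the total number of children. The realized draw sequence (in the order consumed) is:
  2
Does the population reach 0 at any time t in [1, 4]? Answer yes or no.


gen 0: Z_0=1, draws=[2], offspring=[0], Z_1=0
gen 1: Z_1=0, draws=[], offspring=[], Z_2=0
gen 2: Z_2=0, draws=[], offspring=[], Z_3=0
gen 3: Z_3=0, draws=[], offspring=[], Z_4=0

yes


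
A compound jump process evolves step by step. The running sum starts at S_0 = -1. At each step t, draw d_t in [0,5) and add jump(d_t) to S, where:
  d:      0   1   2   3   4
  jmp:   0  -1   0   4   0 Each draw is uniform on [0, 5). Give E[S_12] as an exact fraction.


Outcome values over d=0..4: [0, -1, 0, 4, 0]
Σy = 3, Σy² = 17, M = 5
μ = 3/5 = 3/5,  σ² = 17/5 − (3/5)² = 76/25
E[S_12] = -1 + 12·(3/5) = 31/5

31/5


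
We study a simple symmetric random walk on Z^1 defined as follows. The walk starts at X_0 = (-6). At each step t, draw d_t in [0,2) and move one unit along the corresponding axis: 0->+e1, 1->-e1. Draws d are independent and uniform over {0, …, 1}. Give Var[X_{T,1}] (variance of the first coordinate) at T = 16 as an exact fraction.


Outcome values over d=0..1: [1, -1]
Σy = 0, Σy² = 2, M = 2
μ = 0/2 = 0,  σ² = 2/2 − (0)² = 1
Independent increments: Var[X_16] = 16·σ² = 16·(1) = 16

16


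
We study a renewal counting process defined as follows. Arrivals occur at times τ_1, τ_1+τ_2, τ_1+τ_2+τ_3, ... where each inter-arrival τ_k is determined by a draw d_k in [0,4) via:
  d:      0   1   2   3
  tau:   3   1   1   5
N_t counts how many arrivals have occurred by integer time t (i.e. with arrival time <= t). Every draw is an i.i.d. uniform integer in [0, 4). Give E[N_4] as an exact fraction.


Inter-arrival values over d=0..3: [3, 1, 1, 5]
Each d has probability 1/4, so the pmf of τ is: f(1) = 1/2, f(3) = 1/4, f(5) = 1/4
Renewal equation for m(n) = E[N_n]: condition on τ_1 = k (if k <= n, one arrival plus a fresh copy on the remaining n−k steps): m(n) = F(n) + Σ_{k<=n} f(k)·m(n−k), where F(n) = P(τ <= n) and m(0) = 0
m(1) = F(1) = 1/2
m(2) = F(2) + f(1)·m(1) = 1/2 + 1/2·1/2 = 3/4
m(3) = F(3) + f(1)·m(2) = 3/4 + 1/2·3/4 = 9/8
m(4) = F(4) + f(1)·m(3) + f(3)·m(1) = 3/4 + 1/2·9/8 + 1/4·1/2 = 23/16
E[N_4] = m(4) = 23/16

23/16


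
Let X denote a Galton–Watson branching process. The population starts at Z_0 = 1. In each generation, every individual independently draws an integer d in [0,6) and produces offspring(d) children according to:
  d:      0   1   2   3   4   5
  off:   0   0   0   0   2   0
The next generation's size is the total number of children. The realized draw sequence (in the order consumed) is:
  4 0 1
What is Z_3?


gen 0: Z_0=1, draws=[4], offspring=[2], Z_1=2
gen 1: Z_1=2, draws=[0, 1], offspring=[0, 0], Z_2=0
gen 2: Z_2=0, draws=[], offspring=[], Z_3=0

0


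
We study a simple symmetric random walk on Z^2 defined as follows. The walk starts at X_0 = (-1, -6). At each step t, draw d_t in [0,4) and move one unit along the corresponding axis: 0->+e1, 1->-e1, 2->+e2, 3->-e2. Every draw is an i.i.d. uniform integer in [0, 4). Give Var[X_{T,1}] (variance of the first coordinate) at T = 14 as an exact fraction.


Outcome values over d=0..3: [1, -1, 0, 0]
Σy = 0, Σy² = 2, M = 4
μ = 0/4 = 0,  σ² = 2/4 − (0)² = 1/2
Independent increments: Var[X_14] = 14·σ² = 14·(1/2) = 7

7


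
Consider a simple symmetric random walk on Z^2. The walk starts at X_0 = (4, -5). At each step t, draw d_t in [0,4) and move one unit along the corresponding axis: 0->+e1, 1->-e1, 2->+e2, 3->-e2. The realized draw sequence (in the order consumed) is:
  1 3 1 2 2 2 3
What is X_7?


(2, -4)

t=0: X=(4, -5), d=1 → -e1, X_1=(3, -5)
t=1: X=(3, -5), d=3 → -e2, X_2=(3, -6)
t=2: X=(3, -6), d=1 → -e1, X_3=(2, -6)
t=3: X=(2, -6), d=2 → +e2, X_4=(2, -5)
t=4: X=(2, -5), d=2 → +e2, X_5=(2, -4)
t=5: X=(2, -4), d=2 → +e2, X_6=(2, -3)
t=6: X=(2, -3), d=3 → -e2, X_7=(2, -4)


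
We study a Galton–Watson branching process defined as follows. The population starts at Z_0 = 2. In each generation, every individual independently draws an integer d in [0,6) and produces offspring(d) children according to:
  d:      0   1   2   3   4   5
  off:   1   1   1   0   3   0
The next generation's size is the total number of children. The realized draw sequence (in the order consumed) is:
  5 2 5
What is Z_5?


0

gen 0: Z_0=2, draws=[5, 2], offspring=[0, 1], Z_1=1
gen 1: Z_1=1, draws=[5], offspring=[0], Z_2=0
gen 2: Z_2=0, draws=[], offspring=[], Z_3=0
gen 3: Z_3=0, draws=[], offspring=[], Z_4=0
gen 4: Z_4=0, draws=[], offspring=[], Z_5=0


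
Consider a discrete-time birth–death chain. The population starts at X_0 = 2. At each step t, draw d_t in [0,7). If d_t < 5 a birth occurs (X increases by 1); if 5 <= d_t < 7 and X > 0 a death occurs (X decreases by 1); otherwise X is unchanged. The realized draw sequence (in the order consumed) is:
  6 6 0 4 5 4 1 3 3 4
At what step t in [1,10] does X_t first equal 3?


t=0: X=2, d=6 → death, X_1=1
t=1: X=1, d=6 → death, X_2=0
t=2: X=0, d=0 → birth, X_3=1
t=3: X=1, d=4 → birth, X_4=2
t=4: X=2, d=5 → death, X_5=1
t=5: X=1, d=4 → birth, X_6=2
t=6: X=2, d=1 → birth, X_7=3
t=7: X=3, d=3 → birth, X_8=4
t=8: X=4, d=3 → birth, X_9=5
t=9: X=5, d=4 → birth, X_10=6

7


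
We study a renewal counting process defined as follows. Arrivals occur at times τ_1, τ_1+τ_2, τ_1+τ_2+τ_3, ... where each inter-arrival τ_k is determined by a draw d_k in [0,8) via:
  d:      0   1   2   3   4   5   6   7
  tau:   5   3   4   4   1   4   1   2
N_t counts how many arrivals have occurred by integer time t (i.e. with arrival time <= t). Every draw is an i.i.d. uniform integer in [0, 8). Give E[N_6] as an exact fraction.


7343/4096

Inter-arrival values over d=0..7: [5, 3, 4, 4, 1, 4, 1, 2]
Each d has probability 1/8, so the pmf of τ is: f(1) = 1/4, f(2) = 1/8, f(3) = 1/8, f(4) = 3/8, f(5) = 1/8
Renewal equation for m(n) = E[N_n]: condition on τ_1 = k (if k <= n, one arrival plus a fresh copy on the remaining n−k steps): m(n) = F(n) + Σ_{k<=n} f(k)·m(n−k), where F(n) = P(τ <= n) and m(0) = 0
m(1) = F(1) = 1/4
m(2) = F(2) + f(1)·m(1) = 3/8 + 1/4·1/4 = 7/16
m(3) = F(3) + f(1)·m(2) + f(2)·m(1) = 1/2 + 1/4·7/16 + 1/8·1/4 = 41/64
m(4) = F(4) + f(1)·m(3) + f(2)·m(2) + f(3)·m(1) = 7/8 + 1/4·41/64 + 1/8·7/16 + 1/8·1/4 = 287/256
m(5) = F(5) + f(1)·m(4) + f(2)·m(3) + f(3)·m(2) + f(4)·m(1) = 1 + 1/4·287/256 + 1/8·41/64 + 1/8·7/16 + 3/8·1/4 = 1545/1024
m(6) = F(6) + f(1)·m(5) + f(2)·m(4) + f(3)·m(3) + f(4)·m(2) + f(5)·m(1) = 1 + 1/4·1545/1024 + 1/8·287/256 + 1/8·41/64 + 3/8·7/16 + 1/8·1/4 = 7343/4096
E[N_6] = m(6) = 7343/4096


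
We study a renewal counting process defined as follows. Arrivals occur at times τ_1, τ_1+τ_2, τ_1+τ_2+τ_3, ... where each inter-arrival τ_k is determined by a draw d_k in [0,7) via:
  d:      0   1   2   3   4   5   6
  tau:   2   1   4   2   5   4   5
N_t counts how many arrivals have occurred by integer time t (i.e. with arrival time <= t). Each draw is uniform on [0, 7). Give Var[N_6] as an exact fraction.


6737856614/13841287201

Inter-arrival values over d=0..6: [2, 1, 4, 2, 5, 4, 5]
Each d has probability 1/7, so the pmf of τ is: f(1) = 1/7, f(2) = 2/7, f(4) = 2/7, f(5) = 2/7
Let p_n(j) = P(N_n = j), with p_0 = [1]. Condition on τ_1: p_n(0) = P(τ > n), and for j >= 1, p_n(j) = Σ_{k<=n} f(k)·p_{n−k}(j−1)
p_1 = [6/7, 1/7]  (j = 0..1)
p_2 = [4/7, 20/49, 1/49]  (j = 0..2)
p_3 = [4/7, 16/49, 34/343, 1/343]  (j = 0..3)
p_4 = [2/7, 26/49, 8/49, 48/2401, 1/2401]  (j = 0..4)
p_5 = [0, 36/49, 72/343, 124/2401, 62/16807, 1/16807]  (j = 0..5)
p_6 = [0, 24/49, 142/343, 198/2401, 220/16807, 76/117649, 1/117649]  (j = 0..6)
E[N_6] = Σ j·p_6(j) = 190688/117649;  E[N_6²] = Σ j²·p_6(j) = 366342/117649
Var[N_6] = 366342/117649 − (190688/117649)² = 6737856614/13841287201


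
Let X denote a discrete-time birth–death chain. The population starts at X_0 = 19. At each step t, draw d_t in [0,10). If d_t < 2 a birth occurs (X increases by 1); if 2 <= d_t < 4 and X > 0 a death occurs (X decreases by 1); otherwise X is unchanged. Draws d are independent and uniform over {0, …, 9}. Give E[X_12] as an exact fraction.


19

X can drop by at most 1 per step and X_0 = 19 > T = 12, so X_t >= 19 − t >= 7 > 0 for every t <= 12: the floor at 0 (the 'and X > 0' condition) never binds. Hence X_12 = X_0 + Σ_{t<12} Y_t with i.i.d. increments Y_t = y(d_t) ∈ {+1, −1, 0}.
Outcome values over d=0..9: [1, 1, -1, -1, 0, 0, 0, 0, 0, 0]
Σy = 0, Σy² = 4, M = 10
μ = 0/10 = 0,  σ² = 4/10 − (0)² = 2/5
E[X_12] = 19 + 12·(0) = 19


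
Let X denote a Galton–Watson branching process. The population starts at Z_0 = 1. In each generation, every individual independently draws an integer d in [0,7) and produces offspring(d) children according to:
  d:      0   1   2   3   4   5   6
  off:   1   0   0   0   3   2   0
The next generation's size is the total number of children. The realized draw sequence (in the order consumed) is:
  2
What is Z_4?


0

gen 0: Z_0=1, draws=[2], offspring=[0], Z_1=0
gen 1: Z_1=0, draws=[], offspring=[], Z_2=0
gen 2: Z_2=0, draws=[], offspring=[], Z_3=0
gen 3: Z_3=0, draws=[], offspring=[], Z_4=0


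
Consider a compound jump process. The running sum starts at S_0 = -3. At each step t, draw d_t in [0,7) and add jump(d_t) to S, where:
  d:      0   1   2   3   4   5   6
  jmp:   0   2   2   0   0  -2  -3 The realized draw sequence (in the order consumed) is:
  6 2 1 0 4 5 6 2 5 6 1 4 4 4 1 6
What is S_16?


t=0: S=-3, d=6, jump=-3, S_1=-6
t=1: S=-6, d=2, jump=2, S_2=-4
t=2: S=-4, d=1, jump=2, S_3=-2
t=3: S=-2, d=0, jump=0, S_4=-2
t=4: S=-2, d=4, jump=0, S_5=-2
t=5: S=-2, d=5, jump=-2, S_6=-4
t=6: S=-4, d=6, jump=-3, S_7=-7
t=7: S=-7, d=2, jump=2, S_8=-5
t=8: S=-5, d=5, jump=-2, S_9=-7
t=9: S=-7, d=6, jump=-3, S_10=-10
t=10: S=-10, d=1, jump=2, S_11=-8
t=11: S=-8, d=4, jump=0, S_12=-8
t=12: S=-8, d=4, jump=0, S_13=-8
t=13: S=-8, d=4, jump=0, S_14=-8
t=14: S=-8, d=1, jump=2, S_15=-6
t=15: S=-6, d=6, jump=-3, S_16=-9

-9


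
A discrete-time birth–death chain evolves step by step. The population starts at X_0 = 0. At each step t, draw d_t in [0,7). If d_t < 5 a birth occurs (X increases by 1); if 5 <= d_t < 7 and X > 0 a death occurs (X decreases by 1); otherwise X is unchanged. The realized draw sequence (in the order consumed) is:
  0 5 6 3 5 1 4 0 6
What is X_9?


t=0: X=0, d=0 → birth, X_1=1
t=1: X=1, d=5 → death, X_2=0
t=2: X=0, d=6 → hold, X_3=0
t=3: X=0, d=3 → birth, X_4=1
t=4: X=1, d=5 → death, X_5=0
t=5: X=0, d=1 → birth, X_6=1
t=6: X=1, d=4 → birth, X_7=2
t=7: X=2, d=0 → birth, X_8=3
t=8: X=3, d=6 → death, X_9=2

2
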